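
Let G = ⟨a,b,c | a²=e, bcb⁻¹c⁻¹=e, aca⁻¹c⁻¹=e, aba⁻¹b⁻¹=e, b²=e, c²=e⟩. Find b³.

Compute successive powers of b, reducing at each step:
  b²: b · b = e
  b³: e · b = b

Answer: b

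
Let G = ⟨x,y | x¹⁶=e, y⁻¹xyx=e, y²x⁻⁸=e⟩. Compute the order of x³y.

Compute successive powers until reaching e:
  (x³y)¹ = x³y, (x³y)² = x⁸, (x³y)³ = x³y⁻¹, (x³y)⁴ = e.
The smallest positive k with (x³y)ᵏ = e is 4.

Answer: 4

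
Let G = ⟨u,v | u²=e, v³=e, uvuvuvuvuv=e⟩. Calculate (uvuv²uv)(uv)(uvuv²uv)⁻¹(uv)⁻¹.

[(uvuv²uv), (uv)] = (uvuv²uv)·(uv)·(uvuv²uv)⁻¹·(uv)⁻¹.
  (uvuv²uv) · (uv) = uvuv²uvuv
  (uvuv²uvuv) · (v²uvuv²u) = uv²uv
  (uv²uv) · (v²u) = uv²

Answer: uv²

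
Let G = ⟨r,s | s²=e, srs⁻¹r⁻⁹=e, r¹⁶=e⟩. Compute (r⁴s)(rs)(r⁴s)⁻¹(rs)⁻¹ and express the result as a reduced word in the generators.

[(r⁴s), (rs)] = (r⁴s)·(rs)·(r⁴s)⁻¹·(rs)⁻¹.
  (r⁴s) · (rs) = r¹³
  (r¹³) · (r¹²s) = r⁹s
  (r⁹s) · (r⁷s) = r⁸

Answer: r⁸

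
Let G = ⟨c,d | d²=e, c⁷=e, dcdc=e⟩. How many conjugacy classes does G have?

The conjugacy classes (representative and size) are:
  [e] (size 1), [c⁶] (size 2), [c⁵] (size 2), [c⁴] (size 2), [cd] (size 7).
Class equation: 1 + 2 + 2 + 2 + 7 = 14 = |G|. So G has 5 conjugacy classes.

Answer: 5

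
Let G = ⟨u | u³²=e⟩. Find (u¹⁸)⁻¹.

The order of (u¹⁸) is 16 (smallest k with (u¹⁸)ᵏ = e), so (u¹⁸)⁻¹ = (u¹⁸)¹⁵ = u¹⁴.
Check: (u¹⁸) · (u¹⁴) → (u¹⁸) · u¹⁴ = e, giving e as required.

Answer: u¹⁴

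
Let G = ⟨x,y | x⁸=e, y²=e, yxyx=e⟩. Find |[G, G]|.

G' = [G, G] is generated by all commutators. The generator-pair commutators are: [x, y] = x².
The subgroup they normally generate is {e, x², x⁴, x⁶}, of order 4.
Check: |G/G'| = 16/4 = 4 is the order of the abelianisation.

Answer: 4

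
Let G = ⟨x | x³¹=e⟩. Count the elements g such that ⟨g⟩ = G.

G is cyclic of order 31. An element generates G iff its order is 31, and a cyclic group of order 31 has exactly φ(31) = 30 such elements.

Answer: 30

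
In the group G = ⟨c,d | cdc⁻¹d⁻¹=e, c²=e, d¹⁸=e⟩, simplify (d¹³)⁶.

Compute successive powers of (d¹³), reducing at each step:
  (d¹³)²: (d¹³) · d¹³ = d⁸
  (d¹³)³: (d⁸) · d¹³ = d³
  (d¹³)⁴: (d³) · d¹³ = d¹⁶
  (d¹³)⁵: (d¹⁶) · d¹³ = d¹¹
  (d¹³)⁶: (d¹¹) · d¹³ = d⁶

Answer: d⁶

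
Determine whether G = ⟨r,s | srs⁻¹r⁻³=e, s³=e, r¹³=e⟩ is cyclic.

Every cyclic group is abelian. But r·s = rs while s·r = r³s, so r·s ≠ s·r and G is not abelian. Hence G is not cyclic.

Answer: No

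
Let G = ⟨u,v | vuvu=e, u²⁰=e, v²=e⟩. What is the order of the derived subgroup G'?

G' = [G, G] is generated by all commutators. The generator-pair commutators are: [u, v] = u².
The subgroup they normally generate is {e, u², u⁴, u⁶, u⁸, u¹⁰, u¹², u¹⁴, u¹⁶, u¹⁸}, of order 10.
Check: |G/G'| = 40/10 = 4 is the order of the abelianisation.

Answer: 10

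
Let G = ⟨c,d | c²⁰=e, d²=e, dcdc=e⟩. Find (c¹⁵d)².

Compute successive powers of (c¹⁵d), reducing at each step:
  (c¹⁵d)²: (c¹⁵d) · c¹⁵ = d;   d · d = e

Answer: e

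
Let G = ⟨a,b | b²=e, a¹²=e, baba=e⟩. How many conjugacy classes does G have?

The conjugacy classes (representative and size) are:
  [e] (size 1), [a¹¹] (size 2), [a²] (size 2), [a⁹] (size 2), [a⁴] (size 2), [a⁵] (size 2), [a⁶] (size 1), [b] (size 6), [ab] (size 6).
Class equation: 1 + 2 + 2 + 2 + 2 + 2 + 1 + 6 + 6 = 24 = |G|. So G has 9 conjugacy classes.

Answer: 9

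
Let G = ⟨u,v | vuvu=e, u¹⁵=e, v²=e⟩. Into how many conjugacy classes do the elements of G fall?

The conjugacy classes (representative and size) are:
  [e] (size 1), [u¹⁴] (size 2), [u²] (size 2), [u³] (size 2), [u⁴] (size 2), [u¹⁰] (size 2), [u⁹] (size 2), [u⁷] (size 2), [u¹³v] (size 15).
Class equation: 1 + 2 + 2 + 2 + 2 + 2 + 2 + 2 + 15 = 30 = |G|. So G has 9 conjugacy classes.

Answer: 9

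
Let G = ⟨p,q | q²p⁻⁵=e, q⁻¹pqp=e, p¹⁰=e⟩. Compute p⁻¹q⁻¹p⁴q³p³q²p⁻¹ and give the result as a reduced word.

Multiply left to right, reducing at each step:
  (p⁹) · q⁻¹ = p⁴q
  (p⁴q) · p⁴ = q
  q · q³ = e
  e · p³ = p³
  (p³) · q² = p⁸
  (p⁸) · p⁻¹ = p⁷

Answer: p⁷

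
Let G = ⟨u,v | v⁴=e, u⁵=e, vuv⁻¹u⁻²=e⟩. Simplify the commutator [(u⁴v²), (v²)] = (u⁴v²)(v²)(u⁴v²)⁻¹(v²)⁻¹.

[(u⁴v²), (v²)] = (u⁴v²)·(v²)·(u⁴v²)⁻¹·(v²)⁻¹.
  (u⁴v²) · (v²) = u⁴
  (u⁴) · (u⁴v²) = u³v²
  (u³v²) · (v²) = u³

Answer: u³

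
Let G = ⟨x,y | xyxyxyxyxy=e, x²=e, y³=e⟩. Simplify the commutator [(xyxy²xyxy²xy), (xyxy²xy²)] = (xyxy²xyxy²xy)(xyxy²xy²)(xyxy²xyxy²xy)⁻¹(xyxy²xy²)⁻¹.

[(xyxy²xyxy²xy), (xyxy²xy²)] = (xyxy²xyxy²xy)·(xyxy²xy²)·(xyxy²xyxy²xy)⁻¹·(xyxy²xy²)⁻¹.
  (xyxy²xyxy²xy) · (xyxy²xy²) = y²xyxy
  (y²xyxy) · (xyxy²xyxy²xy) = xy²xyxy
  (xy²xyxy) · (yxyxy²x) = yxy²xyxy²xy

Answer: yxy²xyxy²xy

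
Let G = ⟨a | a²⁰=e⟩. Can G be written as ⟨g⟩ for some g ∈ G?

|G| = 20. The element a has order 20 (its powers give 20 distinct elements), so ⟨a⟩ = G and G is cyclic.

Answer: Yes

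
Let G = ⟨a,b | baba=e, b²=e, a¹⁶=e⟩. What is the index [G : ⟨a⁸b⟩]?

First find ord(a⁸b) by computing successive powers:
  (a⁸b)¹ = a⁸b, (a⁸b)² = e.
So |⟨a⁸b⟩| = ord(a⁸b) = 2. With |G| = 32, by Lagrange [G : ⟨a⁸b⟩] = 32/2 = 16.

Answer: 16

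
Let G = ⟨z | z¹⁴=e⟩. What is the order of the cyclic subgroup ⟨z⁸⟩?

|⟨z⁸⟩| equals the order of z⁸. Compute successive powers until reaching e:
  (z⁸)¹ = z⁸, (z⁸)² = z², (z⁸)³ = z¹⁰, (z⁸)⁴ = z⁴, (z⁸)⁵ = z¹², (z⁸)⁶ = z⁶, (z⁸)⁷ = e.
The smallest positive k with (z⁸)ᵏ = e is 7, so |⟨z⁸⟩| = 7.

Answer: 7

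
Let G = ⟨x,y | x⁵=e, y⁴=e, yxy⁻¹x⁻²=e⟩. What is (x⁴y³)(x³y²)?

Compute (x⁴y³) · (x³y²) by multiplying left to right and reducing via the relations at each step:
  (x⁴y³) · x³ = x³y³
  (x³y³) · y² = x³y

Answer: x³y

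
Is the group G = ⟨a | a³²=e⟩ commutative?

G has a single generator, so G is cyclic and hence abelian.

Answer: Yes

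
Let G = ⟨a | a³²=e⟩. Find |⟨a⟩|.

|⟨a⟩| equals the order of a. Compute successive powers until reaching e:
  a¹ = a, a² = a², a³ = a³, a⁴ = a⁴, a⁵ = a⁵, a⁶ = a⁶, a⁷ = a⁷, a⁸ = a⁸, a⁹ = a⁹, a¹⁰ = a¹⁰, a¹¹ = a¹¹, a¹² = a¹², a¹³ = a¹³, a¹⁴ = a¹⁴, a¹⁵ = a¹⁵, a¹⁶ = a¹⁶, a¹⁷ = a¹⁷, a¹⁸ = a¹⁸, a¹⁹ = a¹⁹, a²⁰ = a²⁰, a²¹ = a²¹, a²² = a²², a²³ = a²³, a²⁴ = a²⁴, a²⁵ = a²⁵, a²⁶ = a²⁶, a²⁷ = a²⁷, a²⁸ = a²⁸, a²⁹ = a²⁹, a³⁰ = a³⁰, a³¹ = a³¹, a³² = e.
The smallest positive k with aᵏ = e is 32, so |⟨a⟩| = 32.

Answer: 32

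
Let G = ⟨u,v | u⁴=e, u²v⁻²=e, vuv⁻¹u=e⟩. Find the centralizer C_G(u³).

⟨u³⟩ ⊆ C_G(u³) since powers of u³ commute with u³; so |C_G(u³)| ≥ |⟨u³⟩| = 4.
By orbit–stabilizer, |C_G(u³)| = |G| / |conj. class of u³| = 8 / 2 = 4.
The 4 elements commuting with u³ are {e, u, u², u³}.

Answer: {e, u, u², u³}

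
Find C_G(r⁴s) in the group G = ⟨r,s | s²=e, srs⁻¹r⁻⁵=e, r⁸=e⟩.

⟨r⁴s⟩ ⊆ C_G(r⁴s) since powers of r⁴s commute with r⁴s; so |C_G(r⁴s)| ≥ |⟨r⁴s⟩| = 2.
By orbit–stabilizer, |C_G(r⁴s)| = |G| / |conj. class of r⁴s| = 16 / 2 = 8.
The 8 elements commuting with r⁴s are {e, r², r⁴, r⁶, s, r⁶s, r²s, r⁴s}.

Answer: {e, r², r⁴, r⁶, s, r⁶s, r²s, r⁴s}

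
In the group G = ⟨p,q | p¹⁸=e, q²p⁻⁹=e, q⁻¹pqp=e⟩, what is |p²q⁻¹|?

Compute successive powers until reaching e:
  (p²q⁻¹)¹ = p²q⁻¹, (p²q⁻¹)² = p⁹, (p²q⁻¹)³ = p²q, (p²q⁻¹)⁴ = e.
The smallest positive k with (p²q⁻¹)ᵏ = e is 4.

Answer: 4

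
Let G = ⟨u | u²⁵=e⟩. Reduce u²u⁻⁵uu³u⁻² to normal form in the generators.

Multiply left to right, reducing at each step:
  (u²) · u⁻⁵ = u²²
  (u²²) · u = u²³
  (u²³) · u³ = u
  u · u⁻² = u²⁴

Answer: u²⁴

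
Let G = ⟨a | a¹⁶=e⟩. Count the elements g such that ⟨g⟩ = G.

G is cyclic of order 16. An element generates G iff its order is 16, and a cyclic group of order 16 has exactly φ(16) = 8 such elements.

Answer: 8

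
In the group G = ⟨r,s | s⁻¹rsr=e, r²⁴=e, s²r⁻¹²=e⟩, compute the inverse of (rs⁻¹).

The order of (rs⁻¹) is 4 (smallest k with (rs⁻¹)ᵏ = e), so (rs⁻¹)⁻¹ = (rs⁻¹)³ = rs.
Check: (rs⁻¹) · (rs) → (rs⁻¹) · r = s⁻¹;   (s⁻¹) · s = e, giving e as required.

Answer: rs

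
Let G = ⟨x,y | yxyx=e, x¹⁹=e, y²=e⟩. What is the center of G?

An element z ∈ Z(G) iff z commutes with every generator.
For example e is central: e·x = x = x·e; e·y = y = y·e.
Whereas x ∉ Z(G) since x·y = xy ≠ x¹⁸y = y·x.
Checking each of the 38 elements this way gives Z(G) = {e}, of order 1.

Answer: {e}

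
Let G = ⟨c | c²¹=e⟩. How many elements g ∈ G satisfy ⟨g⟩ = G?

G is cyclic of order 21. An element generates G iff its order is 21, and a cyclic group of order 21 has exactly φ(21) = 12 such elements.

Answer: 12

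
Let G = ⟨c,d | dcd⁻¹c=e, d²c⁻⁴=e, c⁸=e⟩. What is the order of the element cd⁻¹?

Compute successive powers until reaching e:
  (cd⁻¹)¹ = cd⁻¹, (cd⁻¹)² = c⁴, (cd⁻¹)³ = cd, (cd⁻¹)⁴ = e.
The smallest positive k with (cd⁻¹)ᵏ = e is 4.

Answer: 4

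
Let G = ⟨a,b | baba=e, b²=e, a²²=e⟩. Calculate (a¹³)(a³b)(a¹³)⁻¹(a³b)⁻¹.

[(a¹³), (a³b)] = (a¹³)·(a³b)·(a¹³)⁻¹·(a³b)⁻¹.
  (a¹³) · (a³b) = a¹⁶b
  (a¹⁶b) · (a⁹) = a⁷b
  (a⁷b) · (a³b) = a⁴

Answer: a⁴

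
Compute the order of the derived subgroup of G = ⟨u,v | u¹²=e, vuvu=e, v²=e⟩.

G' = [G, G] is generated by all commutators. The generator-pair commutators are: [u, v] = u².
The subgroup they normally generate is {e, u², u⁴, u⁶, u⁸, u¹⁰}, of order 6.
Check: |G/G'| = 24/6 = 4 is the order of the abelianisation.

Answer: 6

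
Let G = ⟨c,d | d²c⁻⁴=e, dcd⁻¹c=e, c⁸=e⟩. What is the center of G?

An element z ∈ Z(G) iff z commutes with every generator.
For example c⁴ is central: (c⁴)·c = c⁵ = c·(c⁴); (c⁴)·d = d⁻¹ = d·(c⁴).
Whereas c ∉ Z(G) since c·d = cd ≠ c³d⁻¹ = d·c.
Checking each of the 16 elements this way gives Z(G) = {e, c⁴}, of order 2.

Answer: {e, c⁴}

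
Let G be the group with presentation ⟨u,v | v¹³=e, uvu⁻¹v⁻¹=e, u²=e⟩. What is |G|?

Enumerate words in the generators, reducing via the relations: the distinct elements are
  {e, u, v, uv, v², v³, v⁴, v⁵, v⁶, v⁷, v⁸, v⁹, uv², uv³, uv⁴, uv⁵, uv⁶, uv⁷, uv⁸, uv⁹, v¹², v¹¹, v¹⁰, uv¹², uv¹¹, uv¹⁰}.
No further products give new elements, so |G| = 26.

Answer: 26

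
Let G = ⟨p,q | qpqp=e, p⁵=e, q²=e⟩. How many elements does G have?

Enumerate words in the generators, reducing via the relations: the distinct elements are
  {e, p, q, pq, p², p³, p⁴, p²q, p³q, p⁴q}.
No further products give new elements, so |G| = 10.

Answer: 10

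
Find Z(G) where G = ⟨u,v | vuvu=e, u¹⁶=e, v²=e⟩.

An element z ∈ Z(G) iff z commutes with every generator.
For example u⁸ is central: (u⁸)·u = u⁹ = u·(u⁸); (u⁸)·v = u⁸v = v·(u⁸).
Whereas u ∉ Z(G) since u·v = uv ≠ u¹⁵v = v·u.
Checking each of the 32 elements this way gives Z(G) = {e, u⁸}, of order 2.

Answer: {e, u⁸}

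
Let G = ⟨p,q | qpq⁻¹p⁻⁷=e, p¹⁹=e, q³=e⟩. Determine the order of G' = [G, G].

G' = [G, G] is generated by all commutators. The generator-pair commutators are: [p, q] = p¹³.
The subgroup they normally generate is {e, p, p², p³, p⁴, p⁵, p⁶, p⁷, p⁸, p⁹, p¹⁰, p¹¹, p¹², p¹³, p¹⁴, p¹⁵, p¹⁶, p¹⁷, p¹⁸}, of order 19.
Check: |G/G'| = 57/19 = 3 is the order of the abelianisation.

Answer: 19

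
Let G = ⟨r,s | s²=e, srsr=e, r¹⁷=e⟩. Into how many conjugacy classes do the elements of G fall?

The conjugacy classes (representative and size) are:
  [e] (size 1), [r¹⁶] (size 2), [r²] (size 2), [r³] (size 2), [r¹³] (size 2), [r¹²] (size 2), [r⁶] (size 2), [r¹⁰] (size 2), [r⁹] (size 2), [r⁷s] (size 17).
Class equation: 1 + 2 + 2 + 2 + 2 + 2 + 2 + 2 + 2 + 17 = 34 = |G|. So G has 10 conjugacy classes.

Answer: 10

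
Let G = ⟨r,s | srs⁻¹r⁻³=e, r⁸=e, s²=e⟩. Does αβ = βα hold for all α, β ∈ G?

r·s = rs but s·r = r³s, so r·s ≠ s·r and G is not abelian.

Answer: No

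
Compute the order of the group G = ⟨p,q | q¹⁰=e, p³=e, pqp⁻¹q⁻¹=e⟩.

Enumerate words in the generators, reducing via the relations: the distinct elements are
  {e, p, q, pq, p², q², q³, q⁴, q⁵, q⁶, q⁷, q⁸, q⁹, pq², pq³, pq⁴, pq⁵, pq⁶, pq⁷, pq⁸, pq⁹, p²q, p²q², p²q³, p²q⁴, p²q⁵, p²q⁶, p²q⁷, p²q⁸, p²q⁹}.
No further products give new elements, so |G| = 30.

Answer: 30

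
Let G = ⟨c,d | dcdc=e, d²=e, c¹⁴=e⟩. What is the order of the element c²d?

Compute successive powers until reaching e:
  (c²d)¹ = c²d, (c²d)² = e.
The smallest positive k with (c²d)ᵏ = e is 2.

Answer: 2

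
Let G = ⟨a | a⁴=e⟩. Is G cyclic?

|G| = 4. The element a has order 4 (its powers give 4 distinct elements), so ⟨a⟩ = G and G is cyclic.

Answer: Yes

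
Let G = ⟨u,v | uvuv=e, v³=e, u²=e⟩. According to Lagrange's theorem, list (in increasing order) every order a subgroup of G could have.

|G| = 6 = 2 · 3. By Lagrange's theorem the order of any subgroup divides 6; the divisors of 6 are 1, 2, 3, 6.

Answer: 1, 2, 3, 6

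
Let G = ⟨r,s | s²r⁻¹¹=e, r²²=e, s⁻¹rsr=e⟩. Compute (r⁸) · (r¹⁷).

Compute (r⁸) · (r¹⁷) by multiplying left to right and reducing via the relations at each step:
  (r⁸) · r¹⁷ = r³

Answer: r³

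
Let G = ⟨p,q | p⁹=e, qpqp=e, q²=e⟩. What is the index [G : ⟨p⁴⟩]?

First find ord(p⁴) by computing successive powers:
  (p⁴)¹ = p⁴, (p⁴)² = p⁸, (p⁴)³ = p³, (p⁴)⁴ = p⁷, (p⁴)⁵ = p², (p⁴)⁶ = p⁶, (p⁴)⁷ = p, (p⁴)⁸ = p⁵, (p⁴)⁹ = e.
So |⟨p⁴⟩| = ord(p⁴) = 9. With |G| = 18, by Lagrange [G : ⟨p⁴⟩] = 18/9 = 2.

Answer: 2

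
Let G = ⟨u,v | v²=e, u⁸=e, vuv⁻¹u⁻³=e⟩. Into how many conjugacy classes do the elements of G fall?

The conjugacy classes (representative and size) are:
  [e] (size 1), [u³] (size 2), [u²] (size 2), [u⁴] (size 1), [u⁵] (size 2), [u⁴v] (size 4), [uv] (size 4).
Class equation: 1 + 2 + 2 + 1 + 2 + 4 + 4 = 16 = |G|. So G has 7 conjugacy classes.

Answer: 7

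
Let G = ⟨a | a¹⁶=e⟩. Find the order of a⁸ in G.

Compute successive powers until reaching e:
  (a⁸)¹ = a⁸, (a⁸)² = e.
The smallest positive k with (a⁸)ᵏ = e is 2.

Answer: 2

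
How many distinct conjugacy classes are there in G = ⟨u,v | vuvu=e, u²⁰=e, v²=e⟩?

The conjugacy classes (representative and size) are:
  [e] (size 1), [u] (size 2), [u¹⁸] (size 2), [u³] (size 2), [u⁴] (size 2), [u¹⁵] (size 2), [u¹⁴] (size 2), [u⁷] (size 2), [u¹²] (size 2), [u¹¹] (size 2), [u¹⁰] (size 1), [u¹⁸v] (size 10), [u⁵v] (size 10).
Class equation: 1 + 2 + 2 + 2 + 2 + 2 + 2 + 2 + 2 + 2 + 1 + 10 + 10 = 40 = |G|. So G has 13 conjugacy classes.

Answer: 13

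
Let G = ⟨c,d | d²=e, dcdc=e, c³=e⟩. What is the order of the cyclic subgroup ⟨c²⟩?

|⟨c²⟩| equals the order of c². Compute successive powers until reaching e:
  (c²)¹ = c², (c²)² = c, (c²)³ = e.
The smallest positive k with (c²)ᵏ = e is 3, so |⟨c²⟩| = 3.

Answer: 3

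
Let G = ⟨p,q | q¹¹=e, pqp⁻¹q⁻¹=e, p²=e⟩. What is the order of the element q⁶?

Compute successive powers until reaching e:
  (q⁶)¹ = q⁶, (q⁶)² = q, (q⁶)³ = q⁷, (q⁶)⁴ = q², (q⁶)⁵ = q⁸, (q⁶)⁶ = q³, (q⁶)⁷ = q⁹, (q⁶)⁸ = q⁴, (q⁶)⁹ = q¹⁰, (q⁶)¹⁰ = q⁵, (q⁶)¹¹ = e.
The smallest positive k with (q⁶)ᵏ = e is 11.

Answer: 11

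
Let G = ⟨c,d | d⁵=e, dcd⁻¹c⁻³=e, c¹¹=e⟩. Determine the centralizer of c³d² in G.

⟨c³d²⟩ ⊆ C_G(c³d²) since powers of c³d² commute with c³d²; so |C_G(c³d²)| ≥ |⟨c³d²⟩| = 5.
By orbit–stabilizer, |C_G(c³d²)| = |G| / |conj. class of c³d²| = 55 / 11 = 5.
The 5 elements commuting with c³d² are {e, c³d², c⁹d, c⁷d³, c⁸d⁴}.

Answer: {e, c³d², c⁹d, c⁷d³, c⁸d⁴}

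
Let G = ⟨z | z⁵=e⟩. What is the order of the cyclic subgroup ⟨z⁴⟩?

|⟨z⁴⟩| equals the order of z⁴. Compute successive powers until reaching e:
  (z⁴)¹ = z⁴, (z⁴)² = z³, (z⁴)³ = z², (z⁴)⁴ = z, (z⁴)⁵ = e.
The smallest positive k with (z⁴)ᵏ = e is 5, so |⟨z⁴⟩| = 5.

Answer: 5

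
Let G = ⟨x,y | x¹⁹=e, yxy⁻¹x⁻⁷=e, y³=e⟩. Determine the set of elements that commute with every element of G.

An element z ∈ Z(G) iff z commutes with every generator.
For example e is central: e·x = x = x·e; e·y = y = y·e.
Whereas x ∉ Z(G) since x·y = xy ≠ x⁷y = y·x.
Checking each of the 57 elements this way gives Z(G) = {e}, of order 1.

Answer: {e}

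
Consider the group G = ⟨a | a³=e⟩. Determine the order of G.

G is generated by a single element, so G is cyclic. The relator gives a³ = e and no smaller power is forced to be e, so the 3 powers {a, e, a²} are distinct. Hence |G| = 3.

Answer: 3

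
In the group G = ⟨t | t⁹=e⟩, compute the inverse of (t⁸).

The order of (t⁸) is 9 (smallest k with (t⁸)ᵏ = e), so (t⁸)⁻¹ = (t⁸)⁸ = t.
Check: (t⁸) · t → (t⁸) · t = e, giving e as required.

Answer: t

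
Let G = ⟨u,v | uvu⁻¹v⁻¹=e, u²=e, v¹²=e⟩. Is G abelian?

Each pair of generators commutes: u·v = uv = v·u. Since the generators pairwise commute, every element of G commutes with every other, so G is abelian.

Answer: Yes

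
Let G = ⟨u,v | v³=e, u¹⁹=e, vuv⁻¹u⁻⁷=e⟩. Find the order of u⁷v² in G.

Compute successive powers until reaching e:
  (u⁷v²)¹ = u⁷v², (u⁷v²)² = u⁸v, (u⁷v²)³ = e.
The smallest positive k with (u⁷v²)ᵏ = e is 3.

Answer: 3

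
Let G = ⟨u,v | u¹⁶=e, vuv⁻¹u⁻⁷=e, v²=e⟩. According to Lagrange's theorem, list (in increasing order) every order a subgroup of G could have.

|G| = 32 = 2⁵. By Lagrange's theorem the order of any subgroup divides 32; the divisors of 32 are 1, 2, 4, 8, 16, 32.

Answer: 1, 2, 4, 8, 16, 32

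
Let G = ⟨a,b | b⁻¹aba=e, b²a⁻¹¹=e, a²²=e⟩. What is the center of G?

An element z ∈ Z(G) iff z commutes with every generator.
For example a¹¹ is central: (a¹¹)·a = a¹² = a·(a¹¹); (a¹¹)·b = b⁻¹ = b·(a¹¹).
Whereas a ∉ Z(G) since a·b = ab ≠ a¹⁰b⁻¹ = b·a.
Checking each of the 44 elements this way gives Z(G) = {e, a¹¹}, of order 2.

Answer: {e, a¹¹}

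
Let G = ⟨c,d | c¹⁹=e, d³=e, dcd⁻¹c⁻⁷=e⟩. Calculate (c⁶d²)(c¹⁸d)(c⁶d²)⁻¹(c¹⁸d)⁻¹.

[(c⁶d²), (c¹⁸d)] = (c⁶d²)·(c¹⁸d)·(c⁶d²)⁻¹·(c¹⁸d)⁻¹.
  (c⁶d²) · (c¹⁸d) = c¹⁴
  (c¹⁴) · (c¹⁵d) = c¹⁰d
  (c¹⁰d) · (c¹¹d²) = c¹¹

Answer: c¹¹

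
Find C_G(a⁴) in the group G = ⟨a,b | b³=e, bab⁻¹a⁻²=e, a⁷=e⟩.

⟨a⁴⟩ ⊆ C_G(a⁴) since powers of a⁴ commute with a⁴; so |C_G(a⁴)| ≥ |⟨a⁴⟩| = 7.
By orbit–stabilizer, |C_G(a⁴)| = |G| / |conj. class of a⁴| = 21 / 3 = 7.
The 7 elements commuting with a⁴ are {e, a, a², a³, a⁴, a⁵, a⁶}.

Answer: {e, a, a², a³, a⁴, a⁵, a⁶}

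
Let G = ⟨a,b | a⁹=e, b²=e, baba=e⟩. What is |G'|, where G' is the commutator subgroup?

G' = [G, G] is generated by all commutators. The generator-pair commutators are: [a, b] = a².
The subgroup they normally generate is {e, a, a², a³, a⁴, a⁵, a⁶, a⁷, a⁸}, of order 9.
Check: |G/G'| = 18/9 = 2 is the order of the abelianisation.

Answer: 9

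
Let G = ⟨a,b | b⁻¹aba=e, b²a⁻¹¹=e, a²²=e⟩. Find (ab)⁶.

Compute successive powers of (ab), reducing at each step:
  (ab)²: (ab) · a = b;   b · b = a¹¹
  (ab)³: (a¹¹) · a = a¹²;   (a¹²) · b = ab⁻¹
  (ab)⁴: (ab⁻¹) · a = b⁻¹;   (b⁻¹) · b = e
  (ab)⁵: e · a = a;   a · b = ab
  (ab)⁶: (ab) · a = b;   b · b = a¹¹

Answer: a¹¹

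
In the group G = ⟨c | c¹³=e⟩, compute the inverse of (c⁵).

The order of (c⁵) is 13 (smallest k with (c⁵)ᵏ = e), so (c⁵)⁻¹ = (c⁵)¹² = c⁸.
Check: (c⁵) · (c⁸) → (c⁵) · c⁸ = e, giving e as required.

Answer: c⁸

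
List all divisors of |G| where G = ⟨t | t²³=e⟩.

|G| = 23 = 23. By Lagrange's theorem the order of any subgroup divides 23; the divisors of 23 are 1, 23.

Answer: 1, 23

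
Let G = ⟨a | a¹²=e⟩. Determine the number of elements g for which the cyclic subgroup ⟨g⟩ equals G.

G is cyclic of order 12. An element generates G iff its order is 12, and a cyclic group of order 12 has exactly φ(12) = 4 such elements.

Answer: 4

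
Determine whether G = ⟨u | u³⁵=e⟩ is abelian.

G has a single generator, so G is cyclic and hence abelian.

Answer: Yes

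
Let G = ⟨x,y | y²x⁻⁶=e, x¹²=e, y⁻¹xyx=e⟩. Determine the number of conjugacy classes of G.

The conjugacy classes (representative and size) are:
  [e] (size 1), [x¹¹] (size 2), [x²] (size 2), [x⁹] (size 2), [x⁴] (size 2), [x⁵] (size 2), [x⁶] (size 1), [x²y] (size 6), [xy] (size 6).
Class equation: 1 + 2 + 2 + 2 + 2 + 2 + 1 + 6 + 6 = 24 = |G|. So G has 9 conjugacy classes.

Answer: 9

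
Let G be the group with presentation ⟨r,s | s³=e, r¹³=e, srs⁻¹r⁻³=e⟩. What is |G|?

Enumerate words in the generators, reducing via the relations: the distinct elements are
  {e, r, s, rs, r², r³, r⁴, r⁵, r⁶, r⁷, r⁸, r⁹, s², rs², r²s, r³s, r¹², r¹¹, r¹⁰, r⁴s, r⁵s, r⁶s, r⁷s, r⁸s, r⁹s, r²s², r³s², r¹²s, r¹¹s, r¹⁰s, r⁴s², r⁵s², r⁶s², r⁷s², r⁸s², r⁹s², r¹²s², r¹¹s², r¹⁰s²}.
No further products give new elements, so |G| = 39.

Answer: 39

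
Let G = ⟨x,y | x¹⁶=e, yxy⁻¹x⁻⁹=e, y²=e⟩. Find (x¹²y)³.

Compute successive powers of (x¹²y), reducing at each step:
  (x¹²y)²: (x¹²y) · x¹² = x⁸y;   (x⁸y) · y = x⁸
  (x¹²y)³: (x⁸) · x¹² = x⁴;   (x⁴) · y = x⁴y

Answer: x⁴y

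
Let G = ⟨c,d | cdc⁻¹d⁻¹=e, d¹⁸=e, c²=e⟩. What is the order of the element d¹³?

Compute successive powers until reaching e:
  (d¹³)¹ = d¹³, (d¹³)² = d⁸, (d¹³)³ = d³, (d¹³)⁴ = d¹⁶, (d¹³)⁵ = d¹¹, (d¹³)⁶ = d⁶, (d¹³)⁷ = d, (d¹³)⁸ = d¹⁴, (d¹³)⁹ = d⁹, (d¹³)¹⁰ = d⁴, (d¹³)¹¹ = d¹⁷, (d¹³)¹² = d¹², (d¹³)¹³ = d⁷, (d¹³)¹⁴ = d², (d¹³)¹⁵ = d¹⁵, (d¹³)¹⁶ = d¹⁰, (d¹³)¹⁷ = d⁵, (d¹³)¹⁸ = e.
The smallest positive k with (d¹³)ᵏ = e is 18.

Answer: 18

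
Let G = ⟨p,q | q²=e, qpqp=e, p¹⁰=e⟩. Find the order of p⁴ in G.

Compute successive powers until reaching e:
  (p⁴)¹ = p⁴, (p⁴)² = p⁸, (p⁴)³ = p², (p⁴)⁴ = p⁶, (p⁴)⁵ = e.
The smallest positive k with (p⁴)ᵏ = e is 5.

Answer: 5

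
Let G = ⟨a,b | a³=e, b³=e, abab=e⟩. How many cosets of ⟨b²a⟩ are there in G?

First find ord(b²a) by computing successive powers:
  (b²a)¹ = b²a, (b²a)² = a²b, (b²a)³ = e.
So |⟨b²a⟩| = ord(b²a) = 3. With |G| = 12, by Lagrange [G : ⟨b²a⟩] = 12/3 = 4.

Answer: 4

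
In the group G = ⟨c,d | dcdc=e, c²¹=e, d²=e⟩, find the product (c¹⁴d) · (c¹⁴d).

Compute (c¹⁴d) · (c¹⁴d) by multiplying left to right and reducing via the relations at each step:
  (c¹⁴d) · c¹⁴ = d
  d · d = e

Answer: e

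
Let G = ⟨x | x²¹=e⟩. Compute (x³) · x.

Compute (x³) · x by multiplying left to right and reducing via the relations at each step:
  (x³) · x = x⁴

Answer: x⁴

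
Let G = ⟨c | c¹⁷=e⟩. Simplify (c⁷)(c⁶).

Compute (c⁷) · (c⁶) by multiplying left to right and reducing via the relations at each step:
  (c⁷) · c⁶ = c¹³

Answer: c¹³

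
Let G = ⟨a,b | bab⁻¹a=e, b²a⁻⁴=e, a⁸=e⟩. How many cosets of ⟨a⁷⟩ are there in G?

First find ord(a⁷) by computing successive powers:
  (a⁷)¹ = a⁷, (a⁷)² = a⁶, (a⁷)³ = a⁵, (a⁷)⁴ = a⁴, (a⁷)⁵ = a³, (a⁷)⁶ = a², (a⁷)⁷ = a, (a⁷)⁸ = e.
So |⟨a⁷⟩| = ord(a⁷) = 8. With |G| = 16, by Lagrange [G : ⟨a⁷⟩] = 16/8 = 2.

Answer: 2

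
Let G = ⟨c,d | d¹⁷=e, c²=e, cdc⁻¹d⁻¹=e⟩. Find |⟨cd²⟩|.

|⟨cd²⟩| equals the order of cd². Compute successive powers until reaching e:
  (cd²)¹ = cd², (cd²)² = d⁴, (cd²)³ = cd⁶, (cd²)⁴ = d⁸, (cd²)⁵ = cd¹⁰, (cd²)⁶ = d¹², (cd²)⁷ = cd¹⁴, (cd²)⁸ = d¹⁶, (cd²)⁹ = cd, (cd²)¹⁰ = d³, (cd²)¹¹ = cd⁵, (cd²)¹² = d⁷, (cd²)¹³ = cd⁹, (cd²)¹⁴ = d¹¹, (cd²)¹⁵ = cd¹³, (cd²)¹⁶ = d¹⁵, (cd²)¹⁷ = c, (cd²)¹⁸ = d², (cd²)¹⁹ = cd⁴, (cd²)²⁰ = d⁶, (cd²)²¹ = cd⁸, (cd²)²² = d¹⁰, (cd²)²³ = cd¹², (cd²)²⁴ = d¹⁴, (cd²)²⁵ = cd¹⁶, (cd²)²⁶ = d, (cd²)²⁷ = cd³, (cd²)²⁸ = d⁵, (cd²)²⁹ = cd⁷, (cd²)³⁰ = d⁹, (cd²)³¹ = cd¹¹, (cd²)³² = d¹³, (cd²)³³ = cd¹⁵, (cd²)³⁴ = e.
The smallest positive k with (cd²)ᵏ = e is 34, so |⟨cd²⟩| = 34.

Answer: 34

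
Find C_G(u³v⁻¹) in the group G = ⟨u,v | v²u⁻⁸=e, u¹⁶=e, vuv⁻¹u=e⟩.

⟨u³v⁻¹⟩ ⊆ C_G(u³v⁻¹) since powers of u³v⁻¹ commute with u³v⁻¹; so |C_G(u³v⁻¹)| ≥ |⟨u³v⁻¹⟩| = 4.
By orbit–stabilizer, |C_G(u³v⁻¹)| = |G| / |conj. class of u³v⁻¹| = 32 / 8 = 4.
The 4 elements commuting with u³v⁻¹ are {e, u⁸, u³v, u³v⁻¹}.

Answer: {e, u⁸, u³v, u³v⁻¹}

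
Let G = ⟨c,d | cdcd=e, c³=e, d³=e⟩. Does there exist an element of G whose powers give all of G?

Every cyclic group is abelian. But c·d = cd while d·c = c²d², so c·d ≠ d·c and G is not abelian. Hence G is not cyclic.

Answer: No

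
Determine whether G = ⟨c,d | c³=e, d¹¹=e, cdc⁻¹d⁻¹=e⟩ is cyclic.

|G| = 33. The element cd has order 33 (its powers give 33 distinct elements), so ⟨cd⟩ = G and G is cyclic.

Answer: Yes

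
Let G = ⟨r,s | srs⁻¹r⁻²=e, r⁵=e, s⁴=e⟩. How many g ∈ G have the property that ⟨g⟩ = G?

⟨g⟩ = G would require ord(g) = |G| = 20, but the maximum element order in G is 5 < 20. So G is not cyclic and no single element generates it: the count is 0.

Answer: 0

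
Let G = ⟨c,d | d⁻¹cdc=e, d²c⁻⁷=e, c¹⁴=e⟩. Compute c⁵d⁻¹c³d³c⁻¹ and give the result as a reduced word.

Multiply left to right, reducing at each step:
  (c⁵) · d⁻¹ = c⁵d⁻¹
  (c⁵d⁻¹) · c³ = c²d⁻¹
  (c²d⁻¹) · d³ = c⁹
  (c⁹) · c⁻¹ = c⁸

Answer: c⁸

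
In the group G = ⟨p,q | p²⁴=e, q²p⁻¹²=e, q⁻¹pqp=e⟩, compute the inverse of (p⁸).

The order of (p⁸) is 3 (smallest k with (p⁸)ᵏ = e), so (p⁸)⁻¹ = (p⁸)² = p¹⁶.
Check: (p⁸) · (p¹⁶) → (p⁸) · p¹⁶ = e, giving e as required.

Answer: p¹⁶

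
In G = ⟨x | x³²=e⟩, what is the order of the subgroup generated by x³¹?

|⟨x³¹⟩| equals the order of x³¹. Compute successive powers until reaching e:
  (x³¹)¹ = x³¹, (x³¹)² = x³⁰, (x³¹)³ = x²⁹, (x³¹)⁴ = x²⁸, (x³¹)⁵ = x²⁷, (x³¹)⁶ = x²⁶, (x³¹)⁷ = x²⁵, (x³¹)⁸ = x²⁴, (x³¹)⁹ = x²³, (x³¹)¹⁰ = x²², (x³¹)¹¹ = x²¹, (x³¹)¹² = x²⁰, (x³¹)¹³ = x¹⁹, (x³¹)¹⁴ = x¹⁸, (x³¹)¹⁵ = x¹⁷, (x³¹)¹⁶ = x¹⁶, (x³¹)¹⁷ = x¹⁵, (x³¹)¹⁸ = x¹⁴, (x³¹)¹⁹ = x¹³, (x³¹)²⁰ = x¹², (x³¹)²¹ = x¹¹, (x³¹)²² = x¹⁰, (x³¹)²³ = x⁹, (x³¹)²⁴ = x⁸, (x³¹)²⁵ = x⁷, (x³¹)²⁶ = x⁶, (x³¹)²⁷ = x⁵, (x³¹)²⁸ = x⁴, (x³¹)²⁹ = x³, (x³¹)³⁰ = x², (x³¹)³¹ = x, (x³¹)³² = e.
The smallest positive k with (x³¹)ᵏ = e is 32, so |⟨x³¹⟩| = 32.

Answer: 32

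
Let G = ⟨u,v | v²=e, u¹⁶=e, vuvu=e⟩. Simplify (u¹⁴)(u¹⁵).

Compute (u¹⁴) · (u¹⁵) by multiplying left to right and reducing via the relations at each step:
  (u¹⁴) · u¹⁵ = u¹³

Answer: u¹³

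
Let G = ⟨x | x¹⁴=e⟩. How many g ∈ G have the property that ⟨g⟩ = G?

G is cyclic of order 14. An element generates G iff its order is 14, and a cyclic group of order 14 has exactly φ(14) = 6 such elements.

Answer: 6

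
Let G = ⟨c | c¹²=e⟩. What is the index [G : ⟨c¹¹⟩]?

First find ord(c¹¹) by computing successive powers:
  (c¹¹)¹ = c¹¹, (c¹¹)² = c¹⁰, (c¹¹)³ = c⁹, (c¹¹)⁴ = c⁸, (c¹¹)⁵ = c⁷, (c¹¹)⁶ = c⁶, (c¹¹)⁷ = c⁵, (c¹¹)⁸ = c⁴, (c¹¹)⁹ = c³, (c¹¹)¹⁰ = c², (c¹¹)¹¹ = c, (c¹¹)¹² = e.
So |⟨c¹¹⟩| = ord(c¹¹) = 12. With |G| = 12, by Lagrange [G : ⟨c¹¹⟩] = 12/12 = 1.

Answer: 1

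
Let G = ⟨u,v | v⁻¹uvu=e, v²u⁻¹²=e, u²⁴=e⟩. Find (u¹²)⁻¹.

The order of (u¹²) is 2 (smallest k with (u¹²)ᵏ = e), so (u¹²)⁻¹ = (u¹²)¹ = u¹².
Check: (u¹²) · (u¹²) → (u¹²) · u¹² = e, giving e as required.

Answer: u¹²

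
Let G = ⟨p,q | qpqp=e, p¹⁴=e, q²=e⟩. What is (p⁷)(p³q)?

Compute (p⁷) · (p³q) by multiplying left to right and reducing via the relations at each step:
  (p⁷) · p³ = p¹⁰
  (p¹⁰) · q = p¹⁰q

Answer: p¹⁰q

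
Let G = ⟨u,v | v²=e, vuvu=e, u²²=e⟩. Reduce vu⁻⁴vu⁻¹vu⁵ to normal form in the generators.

Multiply left to right, reducing at each step:
  v · u⁻⁴ = u⁴v
  (u⁴v) · v = u⁴
  (u⁴) · u⁻¹ = u³
  (u³) · v = u³v
  (u³v) · u⁵ = u²⁰v

Answer: u²⁰v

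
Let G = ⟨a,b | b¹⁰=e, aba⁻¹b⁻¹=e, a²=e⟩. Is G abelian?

Each pair of generators commutes: a·b = ab = b·a. Since the generators pairwise commute, every element of G commutes with every other, so G is abelian.

Answer: Yes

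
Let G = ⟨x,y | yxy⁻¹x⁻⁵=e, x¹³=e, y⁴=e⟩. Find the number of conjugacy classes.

The conjugacy classes (representative and size) are:
  [e] (size 1), [x] (size 4), [x²] (size 4), [x⁹] (size 4), [x¹²y] (size 13), [x⁴y²] (size 13), [x¹²y³] (size 13).
Class equation: 1 + 4 + 4 + 4 + 13 + 13 + 13 = 52 = |G|. So G has 7 conjugacy classes.

Answer: 7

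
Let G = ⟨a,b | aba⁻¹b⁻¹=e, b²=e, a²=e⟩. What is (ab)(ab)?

Compute (ab) · (ab) by multiplying left to right and reducing via the relations at each step:
  (ab) · a = b
  b · b = e

Answer: e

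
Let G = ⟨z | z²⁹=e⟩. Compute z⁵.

Compute successive powers of z, reducing at each step:
  z²: z · z = z²
  z³: (z²) · z = z³
  z⁴: (z³) · z = z⁴
  z⁵: (z⁴) · z = z⁵

Answer: z⁵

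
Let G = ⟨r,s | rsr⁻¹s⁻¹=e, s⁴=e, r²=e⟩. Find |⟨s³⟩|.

|⟨s³⟩| equals the order of s³. Compute successive powers until reaching e:
  (s³)¹ = s³, (s³)² = s², (s³)³ = s, (s³)⁴ = e.
The smallest positive k with (s³)ᵏ = e is 4, so |⟨s³⟩| = 4.

Answer: 4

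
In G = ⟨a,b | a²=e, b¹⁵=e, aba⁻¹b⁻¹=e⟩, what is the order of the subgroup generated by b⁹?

|⟨b⁹⟩| equals the order of b⁹. Compute successive powers until reaching e:
  (b⁹)¹ = b⁹, (b⁹)² = b³, (b⁹)³ = b¹², (b⁹)⁴ = b⁶, (b⁹)⁵ = e.
The smallest positive k with (b⁹)ᵏ = e is 5, so |⟨b⁹⟩| = 5.

Answer: 5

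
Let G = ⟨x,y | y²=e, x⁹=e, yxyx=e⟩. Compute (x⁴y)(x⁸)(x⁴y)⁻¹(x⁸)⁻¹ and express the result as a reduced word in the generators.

[(x⁴y), (x⁸)] = (x⁴y)·(x⁸)·(x⁴y)⁻¹·(x⁸)⁻¹.
  (x⁴y) · (x⁸) = x⁵y
  (x⁵y) · (x⁴y) = x
  x · x = x²

Answer: x²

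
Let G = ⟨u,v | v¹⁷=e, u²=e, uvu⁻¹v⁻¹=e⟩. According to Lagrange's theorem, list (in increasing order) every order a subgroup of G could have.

|G| = 34 = 2 · 17. By Lagrange's theorem the order of any subgroup divides 34; the divisors of 34 are 1, 2, 17, 34.

Answer: 1, 2, 17, 34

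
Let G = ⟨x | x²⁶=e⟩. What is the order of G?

G is generated by a single element, so G is cyclic. The relator gives x²⁶ = e and no smaller power is forced to be e, so the 26 powers {e, x, x², x³, x⁴, x⁵, x⁶, x⁷, x⁸, x⁹, x²², x²³, x²¹, x²⁰, x²⁴, x²⁵, x¹², x¹³, x¹¹, x¹⁰, x¹⁴, x¹⁵, x¹⁶, x¹⁷, x¹⁸, x¹⁹} are distinct. Hence |G| = 26.

Answer: 26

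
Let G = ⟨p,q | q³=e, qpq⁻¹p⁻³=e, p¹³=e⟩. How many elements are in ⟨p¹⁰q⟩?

|⟨p¹⁰q⟩| equals the order of p¹⁰q. Compute successive powers until reaching e:
  (p¹⁰q)¹ = p¹⁰q, (p¹⁰q)² = pq², (p¹⁰q)³ = e.
The smallest positive k with (p¹⁰q)ᵏ = e is 3, so |⟨p¹⁰q⟩| = 3.

Answer: 3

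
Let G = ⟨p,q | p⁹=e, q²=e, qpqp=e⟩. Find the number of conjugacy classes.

The conjugacy classes (representative and size) are:
  [e] (size 1), [p⁸] (size 2), [p⁷] (size 2), [p⁶] (size 2), [p⁵] (size 2), [p⁴q] (size 9).
Class equation: 1 + 2 + 2 + 2 + 2 + 9 = 18 = |G|. So G has 6 conjugacy classes.

Answer: 6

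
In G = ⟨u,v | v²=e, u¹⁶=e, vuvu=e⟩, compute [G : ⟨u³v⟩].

First find ord(u³v) by computing successive powers:
  (u³v)¹ = u³v, (u³v)² = e.
So |⟨u³v⟩| = ord(u³v) = 2. With |G| = 32, by Lagrange [G : ⟨u³v⟩] = 32/2 = 16.

Answer: 16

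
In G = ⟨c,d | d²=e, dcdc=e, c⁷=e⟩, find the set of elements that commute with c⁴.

⟨c⁴⟩ ⊆ C_G(c⁴) since powers of c⁴ commute with c⁴; so |C_G(c⁴)| ≥ |⟨c⁴⟩| = 7.
By orbit–stabilizer, |C_G(c⁴)| = |G| / |conj. class of c⁴| = 14 / 2 = 7.
The 7 elements commuting with c⁴ are {e, c, c², c³, c⁴, c⁵, c⁶}.

Answer: {e, c, c², c³, c⁴, c⁵, c⁶}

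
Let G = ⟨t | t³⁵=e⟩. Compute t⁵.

Compute successive powers of t, reducing at each step:
  t²: t · t = t²
  t³: (t²) · t = t³
  t⁴: (t³) · t = t⁴
  t⁵: (t⁴) · t = t⁵

Answer: t⁵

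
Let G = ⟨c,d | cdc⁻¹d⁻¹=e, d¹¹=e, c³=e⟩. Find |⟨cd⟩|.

|⟨cd⟩| equals the order of cd. Compute successive powers until reaching e:
  (cd)¹ = cd, (cd)² = c²d², (cd)³ = d³, (cd)⁴ = cd⁴, (cd)⁵ = c²d⁵, (cd)⁶ = d⁶, (cd)⁷ = cd⁷, (cd)⁸ = c²d⁸, (cd)⁹ = d⁹, (cd)¹⁰ = cd¹⁰, (cd)¹¹ = c², (cd)¹² = d, (cd)¹³ = cd², (cd)¹⁴ = c²d³, (cd)¹⁵ = d⁴, (cd)¹⁶ = cd⁵, (cd)¹⁷ = c²d⁶, (cd)¹⁸ = d⁷, (cd)¹⁹ = cd⁸, (cd)²⁰ = c²d⁹, (cd)²¹ = d¹⁰, (cd)²² = c, (cd)²³ = c²d, (cd)²⁴ = d², (cd)²⁵ = cd³, (cd)²⁶ = c²d⁴, (cd)²⁷ = d⁵, (cd)²⁸ = cd⁶, (cd)²⁹ = c²d⁷, (cd)³⁰ = d⁸, (cd)³¹ = cd⁹, (cd)³² = c²d¹⁰, (cd)³³ = e.
The smallest positive k with (cd)ᵏ = e is 33, so |⟨cd⟩| = 33.

Answer: 33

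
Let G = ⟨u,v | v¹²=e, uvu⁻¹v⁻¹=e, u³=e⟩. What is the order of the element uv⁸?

Compute successive powers until reaching e:
  (uv⁸)¹ = uv⁸, (uv⁸)² = u²v⁴, (uv⁸)³ = e.
The smallest positive k with (uv⁸)ᵏ = e is 3.

Answer: 3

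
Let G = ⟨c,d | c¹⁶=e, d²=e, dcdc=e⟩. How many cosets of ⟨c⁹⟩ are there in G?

First find ord(c⁹) by computing successive powers:
  (c⁹)¹ = c⁹, (c⁹)² = c², (c⁹)³ = c¹¹, (c⁹)⁴ = c⁴, (c⁹)⁵ = c¹³, (c⁹)⁶ = c⁶, (c⁹)⁷ = c¹⁵, (c⁹)⁸ = c⁸, (c⁹)⁹ = c, (c⁹)¹⁰ = c¹⁰, (c⁹)¹¹ = c³, (c⁹)¹² = c¹², (c⁹)¹³ = c⁵, (c⁹)¹⁴ = c¹⁴, (c⁹)¹⁵ = c⁷, (c⁹)¹⁶ = e.
So |⟨c⁹⟩| = ord(c⁹) = 16. With |G| = 32, by Lagrange [G : ⟨c⁹⟩] = 32/16 = 2.

Answer: 2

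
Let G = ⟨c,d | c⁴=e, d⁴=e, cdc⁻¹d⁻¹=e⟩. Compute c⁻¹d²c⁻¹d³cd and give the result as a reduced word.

Multiply left to right, reducing at each step:
  (c³) · d² = c³d²
  (c³d²) · c⁻¹ = c²d²
  (c²d²) · d³ = c²d
  (c²d) · c = c³d
  (c³d) · d = c³d²

Answer: c³d²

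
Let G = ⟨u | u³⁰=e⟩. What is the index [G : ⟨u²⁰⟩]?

First find ord(u²⁰) by computing successive powers:
  (u²⁰)¹ = u²⁰, (u²⁰)² = u¹⁰, (u²⁰)³ = e.
So |⟨u²⁰⟩| = ord(u²⁰) = 3. With |G| = 30, by Lagrange [G : ⟨u²⁰⟩] = 30/3 = 10.

Answer: 10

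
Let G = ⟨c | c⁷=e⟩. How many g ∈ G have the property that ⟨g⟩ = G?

G is cyclic of order 7. An element generates G iff its order is 7, and a cyclic group of order 7 has exactly φ(7) = 6 such elements.

Answer: 6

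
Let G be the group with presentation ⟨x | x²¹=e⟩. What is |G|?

G is generated by a single element, so G is cyclic. The relator gives x²¹ = e and no smaller power is forced to be e, so the 21 powers {e, x, x², x³, x⁴, x⁵, x⁶, x⁷, x⁸, x⁹, x²⁰, x¹², x¹³, x¹¹, x¹⁰, x¹⁴, x¹⁵, x¹⁶, x¹⁷, x¹⁸, x¹⁹} are distinct. Hence |G| = 21.

Answer: 21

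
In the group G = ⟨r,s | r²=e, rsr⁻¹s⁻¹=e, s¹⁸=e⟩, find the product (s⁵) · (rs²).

Compute (s⁵) · (rs²) by multiplying left to right and reducing via the relations at each step:
  (s⁵) · r = rs⁵
  (rs⁵) · s² = rs⁷

Answer: rs⁷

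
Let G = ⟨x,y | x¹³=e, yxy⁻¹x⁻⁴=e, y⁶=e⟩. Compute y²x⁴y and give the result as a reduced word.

Multiply left to right, reducing at each step:
  (y²) · x⁴ = x¹²y²
  (x¹²y²) · y = x¹²y³

Answer: x¹²y³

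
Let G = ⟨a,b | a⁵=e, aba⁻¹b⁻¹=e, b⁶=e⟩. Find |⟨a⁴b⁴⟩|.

|⟨a⁴b⁴⟩| equals the order of a⁴b⁴. Compute successive powers until reaching e:
  (a⁴b⁴)¹ = a⁴b⁴, (a⁴b⁴)² = a³b², (a⁴b⁴)³ = a², (a⁴b⁴)⁴ = ab⁴, (a⁴b⁴)⁵ = b², (a⁴b⁴)⁶ = a⁴, (a⁴b⁴)⁷ = a³b⁴, (a⁴b⁴)⁸ = a²b², (a⁴b⁴)⁹ = a, (a⁴b⁴)¹⁰ = b⁴, (a⁴b⁴)¹¹ = a⁴b², (a⁴b⁴)¹² = a³, (a⁴b⁴)¹³ = a²b⁴, (a⁴b⁴)¹⁴ = ab², (a⁴b⁴)¹⁵ = e.
The smallest positive k with (a⁴b⁴)ᵏ = e is 15, so |⟨a⁴b⁴⟩| = 15.

Answer: 15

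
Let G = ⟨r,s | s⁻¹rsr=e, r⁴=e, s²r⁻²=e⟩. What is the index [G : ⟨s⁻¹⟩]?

First find ord(s⁻¹) by computing successive powers:
  (s⁻¹)¹ = s⁻¹, (s⁻¹)² = r², (s⁻¹)³ = s, (s⁻¹)⁴ = e.
So |⟨s⁻¹⟩| = ord(s⁻¹) = 4. With |G| = 8, by Lagrange [G : ⟨s⁻¹⟩] = 8/4 = 2.

Answer: 2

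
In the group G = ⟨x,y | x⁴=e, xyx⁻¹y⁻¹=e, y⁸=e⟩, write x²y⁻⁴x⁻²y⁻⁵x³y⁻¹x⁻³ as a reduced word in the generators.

Multiply left to right, reducing at each step:
  (x²) · y⁻⁴ = x²y⁴
  (x²y⁴) · x⁻² = y⁴
  (y⁴) · y⁻⁵ = y⁷
  (y⁷) · x³ = x³y⁷
  (x³y⁷) · y⁻¹ = x³y⁶
  (x³y⁶) · x⁻³ = y⁶

Answer: y⁶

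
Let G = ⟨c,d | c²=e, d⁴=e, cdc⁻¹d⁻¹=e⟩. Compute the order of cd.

Compute successive powers until reaching e:
  (cd)¹ = cd, (cd)² = d², (cd)³ = cd³, (cd)⁴ = e.
The smallest positive k with (cd)ᵏ = e is 4.

Answer: 4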